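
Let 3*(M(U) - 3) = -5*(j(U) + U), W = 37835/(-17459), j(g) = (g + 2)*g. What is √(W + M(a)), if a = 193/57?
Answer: I*√313785760346682/2985489 ≈ 5.9334*I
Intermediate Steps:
j(g) = g*(2 + g) (j(g) = (2 + g)*g = g*(2 + g))
W = -37835/17459 (W = 37835*(-1/17459) = -37835/17459 ≈ -2.1671)
a = 193/57 (a = 193*(1/57) = 193/57 ≈ 3.3860)
M(U) = 3 - 5*U/3 - 5*U*(2 + U)/3 (M(U) = 3 + (-5*(U*(2 + U) + U))/3 = 3 + (-5*(U + U*(2 + U)))/3 = 3 + (-5*U - 5*U*(2 + U))/3 = 3 + (-5*U/3 - 5*U*(2 + U)/3) = 3 - 5*U/3 - 5*U*(2 + U)/3)
√(W + M(a)) = √(-37835/17459 + (3 - 5*193/57 - 5*(193/57)²/3)) = √(-37835/17459 + (3 - 965/57 - 5/3*37249/3249)) = √(-37835/17459 + (3 - 965/57 - 186245/9747)) = √(-37835/17459 - 322019/9747) = √(-5990907466/170172873) = I*√313785760346682/2985489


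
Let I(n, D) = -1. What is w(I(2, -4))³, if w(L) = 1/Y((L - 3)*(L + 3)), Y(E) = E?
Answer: -1/512 ≈ -0.0019531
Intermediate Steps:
w(L) = 1/((-3 + L)*(3 + L)) (w(L) = 1/((L - 3)*(L + 3)) = 1/((-3 + L)*(3 + L)))
w(I(2, -4))³ = (1/(-9 + (-1)²))³ = (1/(-9 + 1))³ = (1/(-8))³ = (-⅛)³ = -1/512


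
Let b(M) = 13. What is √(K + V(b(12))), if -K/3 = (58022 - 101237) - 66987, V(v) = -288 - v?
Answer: √330305 ≈ 574.72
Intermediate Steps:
K = 330606 (K = -3*((58022 - 101237) - 66987) = -3*(-43215 - 66987) = -3*(-110202) = 330606)
√(K + V(b(12))) = √(330606 + (-288 - 1*13)) = √(330606 + (-288 - 13)) = √(330606 - 301) = √330305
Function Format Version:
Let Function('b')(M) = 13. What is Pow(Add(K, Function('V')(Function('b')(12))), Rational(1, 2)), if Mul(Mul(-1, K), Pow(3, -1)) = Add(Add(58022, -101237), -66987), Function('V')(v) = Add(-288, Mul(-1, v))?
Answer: Pow(330305, Rational(1, 2)) ≈ 574.72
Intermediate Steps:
K = 330606 (K = Mul(-3, Add(Add(58022, -101237), -66987)) = Mul(-3, Add(-43215, -66987)) = Mul(-3, -110202) = 330606)
Pow(Add(K, Function('V')(Function('b')(12))), Rational(1, 2)) = Pow(Add(330606, Add(-288, Mul(-1, 13))), Rational(1, 2)) = Pow(Add(330606, Add(-288, -13)), Rational(1, 2)) = Pow(Add(330606, -301), Rational(1, 2)) = Pow(330305, Rational(1, 2))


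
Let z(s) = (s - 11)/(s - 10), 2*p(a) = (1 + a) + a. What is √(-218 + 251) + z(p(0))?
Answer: 21/19 + √33 ≈ 6.8498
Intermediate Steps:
p(a) = ½ + a (p(a) = ((1 + a) + a)/2 = (1 + 2*a)/2 = ½ + a)
z(s) = (-11 + s)/(-10 + s)
√(-218 + 251) + z(p(0)) = √(-218 + 251) + (-11 + (½ + 0))/(-10 + (½ + 0)) = √33 + (-11 + ½)/(-10 + ½) = √33 - 21/2/(-19/2) = √33 - 2/19*(-21/2) = √33 + 21/19 = 21/19 + √33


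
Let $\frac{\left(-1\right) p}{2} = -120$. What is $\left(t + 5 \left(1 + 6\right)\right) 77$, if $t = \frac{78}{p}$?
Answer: $\frac{108801}{40} \approx 2720.0$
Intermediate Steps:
$p = 240$ ($p = \left(-2\right) \left(-120\right) = 240$)
$t = \frac{13}{40}$ ($t = \frac{78}{240} = 78 \cdot \frac{1}{240} = \frac{13}{40} \approx 0.325$)
$\left(t + 5 \left(1 + 6\right)\right) 77 = \left(\frac{13}{40} + 5 \left(1 + 6\right)\right) 77 = \left(\frac{13}{40} + 5 \cdot 7\right) 77 = \left(\frac{13}{40} + 35\right) 77 = \frac{1413}{40} \cdot 77 = \frac{108801}{40}$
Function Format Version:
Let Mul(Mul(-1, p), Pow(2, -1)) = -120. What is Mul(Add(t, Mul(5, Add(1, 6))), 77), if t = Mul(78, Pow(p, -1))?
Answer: Rational(108801, 40) ≈ 2720.0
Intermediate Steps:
p = 240 (p = Mul(-2, -120) = 240)
t = Rational(13, 40) (t = Mul(78, Pow(240, -1)) = Mul(78, Rational(1, 240)) = Rational(13, 40) ≈ 0.32500)
Mul(Add(t, Mul(5, Add(1, 6))), 77) = Mul(Add(Rational(13, 40), Mul(5, Add(1, 6))), 77) = Mul(Add(Rational(13, 40), Mul(5, 7)), 77) = Mul(Add(Rational(13, 40), 35), 77) = Mul(Rational(1413, 40), 77) = Rational(108801, 40)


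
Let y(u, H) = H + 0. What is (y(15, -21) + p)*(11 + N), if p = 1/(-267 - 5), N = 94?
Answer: -599865/272 ≈ -2205.4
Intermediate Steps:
p = -1/272 (p = 1/(-272) = -1/272 ≈ -0.0036765)
y(u, H) = H
(y(15, -21) + p)*(11 + N) = (-21 - 1/272)*(11 + 94) = -5713/272*105 = -599865/272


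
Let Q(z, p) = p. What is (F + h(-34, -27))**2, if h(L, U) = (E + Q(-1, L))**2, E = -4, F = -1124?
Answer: 102400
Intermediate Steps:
h(L, U) = (-4 + L)**2
(F + h(-34, -27))**2 = (-1124 + (-4 - 34)**2)**2 = (-1124 + (-38)**2)**2 = (-1124 + 1444)**2 = 320**2 = 102400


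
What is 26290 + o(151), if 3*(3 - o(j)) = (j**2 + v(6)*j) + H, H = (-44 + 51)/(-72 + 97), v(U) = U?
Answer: 1379293/75 ≈ 18391.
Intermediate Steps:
H = 7/25 ≈ 0.28000
o(j) = 218/75 - 2*j - j**2/3 (o(j) = 3 - ((j**2 + 6*j) + 7/25)/3 = 3 - (7/25 + j**2 + 6*j)/3 = 3 + (-7/75 - 2*j - j**2/3) = 218/75 - 2*j - j**2/3)
26290 + o(151) = 26290 + (218/75 - 2*151 - 1/3*151**2) = 26290 + (218/75 - 302 - 1/3*22801) = 26290 + (218/75 - 302 - 22801/3) = 26290 - 592457/75 = 1379293/75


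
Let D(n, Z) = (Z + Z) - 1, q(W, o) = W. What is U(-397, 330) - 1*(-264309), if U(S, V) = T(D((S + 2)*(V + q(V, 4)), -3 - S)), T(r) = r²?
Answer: 883678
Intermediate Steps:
D(n, Z) = -1 + 2*Z (D(n, Z) = 2*Z - 1 = -1 + 2*Z)
U(S, V) = (-7 - 2*S)² (U(S, V) = (-1 + 2*(-3 - S))² = (-1 + (-6 - 2*S))² = (-7 - 2*S)²)
U(-397, 330) - 1*(-264309) = (7 + 2*(-397))² - 1*(-264309) = (7 - 794)² + 264309 = (-787)² + 264309 = 619369 + 264309 = 883678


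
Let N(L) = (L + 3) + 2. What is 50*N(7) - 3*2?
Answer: 594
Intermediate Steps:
N(L) = 5 + L (N(L) = (3 + L) + 2 = 5 + L)
50*N(7) - 3*2 = 50*(5 + 7) - 3*2 = 50*12 - 6 = 600 - 6 = 594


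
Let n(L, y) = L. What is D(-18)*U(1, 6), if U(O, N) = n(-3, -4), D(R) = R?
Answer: 54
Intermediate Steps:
U(O, N) = -3
D(-18)*U(1, 6) = -18*(-3) = 54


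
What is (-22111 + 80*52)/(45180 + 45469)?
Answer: -17951/90649 ≈ -0.19803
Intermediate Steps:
(-22111 + 80*52)/(45180 + 45469) = (-22111 + 4160)/90649 = -17951*1/90649 = -17951/90649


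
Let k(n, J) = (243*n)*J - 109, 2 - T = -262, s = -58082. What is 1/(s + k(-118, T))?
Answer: -1/7628127 ≈ -1.3109e-7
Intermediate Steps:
T = 264 (T = 2 - 1*(-262) = 2 + 262 = 264)
k(n, J) = -109 + 243*J*n (k(n, J) = 243*J*n - 109 = -109 + 243*J*n)
1/(s + k(-118, T)) = 1/(-58082 + (-109 + 243*264*(-118))) = 1/(-58082 + (-109 - 7569936)) = 1/(-58082 - 7570045) = 1/(-7628127) = -1/7628127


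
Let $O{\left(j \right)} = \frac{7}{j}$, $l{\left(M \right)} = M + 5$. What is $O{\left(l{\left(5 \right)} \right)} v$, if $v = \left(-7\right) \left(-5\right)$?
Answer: $\frac{49}{2} \approx 24.5$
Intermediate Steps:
$l{\left(M \right)} = 5 + M$
$v = 35$
$O{\left(l{\left(5 \right)} \right)} v = \frac{7}{5 + 5} \cdot 35 = \frac{7}{10} \cdot 35 = \frac{49}{2}$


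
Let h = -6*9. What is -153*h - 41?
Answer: 8221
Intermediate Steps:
h = -54
-153*h - 41 = -153*(-54) - 41 = 8262 - 41 = 8221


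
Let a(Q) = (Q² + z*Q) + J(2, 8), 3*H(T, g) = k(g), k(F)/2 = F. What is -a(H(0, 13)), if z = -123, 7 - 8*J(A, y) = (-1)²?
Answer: 35645/36 ≈ 990.14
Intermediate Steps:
k(F) = 2*F
H(T, g) = 2*g/3 (H(T, g) = (2*g)/3 = 2*g/3)
J(A, y) = ¾ (J(A, y) = 7/8 - ⅛*(-1)² = 7/8 - ⅛*1 = 7/8 - ⅛ = ¾)
a(Q) = ¾ + Q² - 123*Q (a(Q) = (Q² - 123*Q) + ¾ = ¾ + Q² - 123*Q)
-a(H(0, 13)) = -(¾ + ((⅔)*13)² - 82*13) = -(¾ + (26/3)² - 123*26/3) = -(¾ + 676/9 - 1066) = -1*(-35645/36) = 35645/36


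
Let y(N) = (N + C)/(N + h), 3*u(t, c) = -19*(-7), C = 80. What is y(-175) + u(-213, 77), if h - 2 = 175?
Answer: -19/6 ≈ -3.1667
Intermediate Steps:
h = 177 (h = 2 + 175 = 177)
u(t, c) = 133/3 (u(t, c) = (-19*(-7))/3 = (⅓)*133 = 133/3)
y(N) = (80 + N)/(177 + N) (y(N) = (N + 80)/(N + 177) = (80 + N)/(177 + N))
y(-175) + u(-213, 77) = (80 - 175)/(177 - 175) + 133/3 = -95/2 + 133/3 = -19/6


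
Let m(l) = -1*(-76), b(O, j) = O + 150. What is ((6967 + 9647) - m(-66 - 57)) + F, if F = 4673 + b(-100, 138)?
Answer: 21261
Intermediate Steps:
b(O, j) = 150 + O
m(l) = 76
F = 4723 (F = 4673 + (150 - 100) = 4673 + 50 = 4723)
((6967 + 9647) - m(-66 - 57)) + F = ((6967 + 9647) - 1*76) + 4723 = (16614 - 76) + 4723 = 16538 + 4723 = 21261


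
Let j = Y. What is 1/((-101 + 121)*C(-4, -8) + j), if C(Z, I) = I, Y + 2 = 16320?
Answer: 1/16158 ≈ 6.1889e-5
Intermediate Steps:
Y = 16318 (Y = -2 + 16320 = 16318)
j = 16318
1/((-101 + 121)*C(-4, -8) + j) = 1/((-101 + 121)*(-8) + 16318) = 1/(20*(-8) + 16318) = 1/(-160 + 16318) = 1/16158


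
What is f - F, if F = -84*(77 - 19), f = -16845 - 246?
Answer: -12219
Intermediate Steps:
f = -17091
F = -4872 (F = -84*58 = -4872)
f - F = -17091 - 1*(-4872) = -17091 + 4872 = -12219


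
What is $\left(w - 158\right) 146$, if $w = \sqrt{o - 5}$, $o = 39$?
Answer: $-23068 + 146 \sqrt{34} \approx -22217.0$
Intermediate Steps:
$w = \sqrt{34}$ ($w = \sqrt{39 - 5} = \sqrt{34} \approx 5.8309$)
$\left(w - 158\right) 146 = \left(\sqrt{34} - 158\right) 146 = \left(-158 + \sqrt{34}\right) 146 = -23068 + 146 \sqrt{34}$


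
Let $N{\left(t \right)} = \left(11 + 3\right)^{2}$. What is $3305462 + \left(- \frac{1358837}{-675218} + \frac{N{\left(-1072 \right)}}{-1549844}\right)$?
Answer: $\frac{864777615350519251}{261620641498} \approx 3.3055 \cdot 10^{6}$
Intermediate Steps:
$N{\left(t \right)} = 196$ ($N{\left(t \right)} = 14^{2} = 196$)
$3305462 + \left(- \frac{1358837}{-675218} + \frac{N{\left(-1072 \right)}}{-1549844}\right) = 3305462 + \left(- \frac{1358837}{-675218} + \frac{196}{-1549844}\right) = 3305462 + \left(\left(-1358837\right) \left(- \frac{1}{675218}\right) + 196 \left(- \frac{1}{1549844}\right)\right) = 3305462 + \left(\frac{1358837}{675218} - \frac{49}{387461}\right) = 3305462 + \frac{526463257175}{261620641498} = \frac{864777615350519251}{261620641498}$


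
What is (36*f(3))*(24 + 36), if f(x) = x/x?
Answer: 2160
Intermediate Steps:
f(x) = 1
(36*f(3))*(24 + 36) = (36*1)*(24 + 36) = 36*60 = 2160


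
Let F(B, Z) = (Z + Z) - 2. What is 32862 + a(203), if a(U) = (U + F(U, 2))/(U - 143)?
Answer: 394385/12 ≈ 32865.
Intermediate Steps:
F(B, Z) = -2 + 2*Z (F(B, Z) = 2*Z - 2 = -2 + 2*Z)
a(U) = (2 + U)/(-143 + U) (a(U) = (U + (-2 + 2*2))/(U - 143) = (U + (-2 + 4))/(-143 + U) = (U + 2)/(-143 + U) = (2 + U)/(-143 + U))
32862 + a(203) = 32862 + (2 + 203)/(-143 + 203) = 32862 + 205/60 = 32862 + (1/60)*205 = 32862 + 41/12 = 394385/12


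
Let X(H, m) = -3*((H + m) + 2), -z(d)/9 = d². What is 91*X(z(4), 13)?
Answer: 35217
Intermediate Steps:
z(d) = -9*d²
X(H, m) = -6 - 3*H - 3*m (X(H, m) = -3*(2 + H + m) = -6 - 3*H - 3*m)
91*X(z(4), 13) = 91*(-6 - (-27)*4² - 3*13) = 91*(-6 - (-27)*16 - 39) = 91*(-6 - 3*(-144) - 39) = 91*(-6 + 432 - 39) = 91*387 = 35217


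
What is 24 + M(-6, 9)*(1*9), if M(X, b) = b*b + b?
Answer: 834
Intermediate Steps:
M(X, b) = b + b² (M(X, b) = b² + b = b + b²)
24 + M(-6, 9)*(1*9) = 24 + (9*(1 + 9))*(1*9) = 24 + (9*10)*9 = 24 + 90*9 = 24 + 810 = 834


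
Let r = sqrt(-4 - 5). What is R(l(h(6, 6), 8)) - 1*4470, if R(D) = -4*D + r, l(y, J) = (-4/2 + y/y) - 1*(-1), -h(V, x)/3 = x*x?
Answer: -4470 + 3*I ≈ -4470.0 + 3.0*I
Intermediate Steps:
h(V, x) = -3*x**2 (h(V, x) = -3*x*x = -3*x**2)
r = 3*I (r = sqrt(-9) = 3*I ≈ 3.0*I)
l(y, J) = 0 (l(y, J) = (-4*1/2 + 1) + 1 = (-2 + 1) + 1 = -1 + 1 = 0)
R(D) = -4*D + 3*I
R(l(h(6, 6), 8)) - 1*4470 = (-4*0 + 3*I) - 1*4470 = (0 + 3*I) - 4470 = 3*I - 4470 = -4470 + 3*I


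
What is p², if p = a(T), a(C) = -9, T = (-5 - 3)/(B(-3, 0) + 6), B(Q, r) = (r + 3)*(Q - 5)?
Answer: 81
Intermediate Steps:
B(Q, r) = (-5 + Q)*(3 + r) (B(Q, r) = (3 + r)*(-5 + Q) = (-5 + Q)*(3 + r))
T = 4/9 (T = (-5 - 3)/((-15 - 5*0 + 3*(-3) - 3*0) + 6) = -8/((-15 + 0 - 9 + 0) + 6) = -8/(-24 + 6) = -8/(-18) = -8*(-1/18) = 4/9 ≈ 0.44444)
p = -9
p² = (-9)² = 81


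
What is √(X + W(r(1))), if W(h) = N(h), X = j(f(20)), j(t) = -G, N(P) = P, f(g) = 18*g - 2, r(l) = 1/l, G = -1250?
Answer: 3*√139 ≈ 35.370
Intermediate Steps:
r(l) = 1/l
f(g) = -2 + 18*g
j(t) = 1250 (j(t) = -1*(-1250) = 1250)
X = 1250
W(h) = h
√(X + W(r(1))) = √(1250 + 1/1) = √(1250 + 1) = √1251 = 3*√139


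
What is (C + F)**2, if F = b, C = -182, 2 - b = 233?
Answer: 170569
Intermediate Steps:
b = -231 (b = 2 - 1*233 = 2 - 233 = -231)
F = -231
(C + F)**2 = (-182 - 231)**2 = (-413)**2 = 170569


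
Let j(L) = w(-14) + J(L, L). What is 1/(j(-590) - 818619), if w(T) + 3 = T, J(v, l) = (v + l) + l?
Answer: -1/820406 ≈ -1.2189e-6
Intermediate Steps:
J(v, l) = v + 2*l (J(v, l) = (l + v) + l = v + 2*l)
w(T) = -3 + T
j(L) = -17 + 3*L (j(L) = (-3 - 14) + (L + 2*L) = -17 + 3*L)
1/(j(-590) - 818619) = 1/((-17 + 3*(-590)) - 818619) = 1/((-17 - 1770) - 818619) = 1/(-1787 - 818619) = 1/(-820406) = -1/820406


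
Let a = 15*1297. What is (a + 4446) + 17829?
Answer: 41730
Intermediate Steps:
a = 19455
(a + 4446) + 17829 = (19455 + 4446) + 17829 = 23901 + 17829 = 41730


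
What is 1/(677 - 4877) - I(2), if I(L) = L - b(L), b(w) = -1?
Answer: -12601/4200 ≈ -3.0002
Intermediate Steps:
I(L) = 1 + L (I(L) = L - 1*(-1) = L + 1 = 1 + L)
1/(677 - 4877) - I(2) = 1/(677 - 4877) - (1 + 2) = 1/(-4200) - 1*3 = -1/4200 - 3 = -12601/4200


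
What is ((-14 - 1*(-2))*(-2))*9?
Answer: 216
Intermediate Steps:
((-14 - 1*(-2))*(-2))*9 = ((-14 + 2)*(-2))*9 = -12*(-2)*9 = 24*9 = 216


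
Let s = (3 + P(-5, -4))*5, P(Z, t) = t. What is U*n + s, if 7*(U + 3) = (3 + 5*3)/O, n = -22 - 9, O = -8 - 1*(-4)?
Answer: 1511/14 ≈ 107.93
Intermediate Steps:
O = -4 (O = -8 + 4 = -4)
s = -5 (s = (3 - 4)*5 = -1*5 = -5)
n = -31
U = -51/14 (U = -3 + ((3 + 5*3)/(-4))/7 = -3 + ((3 + 15)*(-1/4))/7 = -3 + (18*(-1/4))/7 = -3 + (1/7)*(-9/2) = -3 - 9/14 = -51/14 ≈ -3.6429)
U*n + s = -51/14*(-31) - 5 = 1581/14 - 5 = 1511/14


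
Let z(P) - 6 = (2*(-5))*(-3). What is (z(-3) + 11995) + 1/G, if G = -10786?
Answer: 129766365/10786 ≈ 12031.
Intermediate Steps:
z(P) = 36 (z(P) = 6 + (2*(-5))*(-3) = 6 - 10*(-3) = 6 + 30 = 36)
(z(-3) + 11995) + 1/G = (36 + 11995) + 1/(-10786) = 12031 - 1/10786 = 129766365/10786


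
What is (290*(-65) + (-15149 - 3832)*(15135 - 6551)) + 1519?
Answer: -162950235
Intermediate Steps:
(290*(-65) + (-15149 - 3832)*(15135 - 6551)) + 1519 = (-18850 - 18981*8584) + 1519 = (-18850 - 162932904) + 1519 = -162951754 + 1519 = -162950235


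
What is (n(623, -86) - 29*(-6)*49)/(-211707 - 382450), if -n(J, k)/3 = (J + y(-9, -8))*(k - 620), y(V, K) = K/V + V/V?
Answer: -3996122/1782471 ≈ -2.2419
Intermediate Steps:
y(V, K) = 1 + K/V (y(V, K) = K/V + 1 = 1 + K/V)
n(J, k) = -3*(-620 + k)*(17/9 + J) (n(J, k) = -3*(J + (-8 - 9)/(-9))*(k - 620) = -3*(J - ⅑*(-17))*(-620 + k) = -3*(J + 17/9)*(-620 + k) = -3*(17/9 + J)*(-620 + k) = -3*(-620 + k)*(17/9 + J))
(n(623, -86) - 29*(-6)*49)/(-211707 - 382450) = ((10540/3 + 1860*623 - 17/3*(-86) - 3*623*(-86)) - 29*(-6)*49)/(-211707 - 382450) = ((10540/3 + 1158780 + 1462/3 + 160734) + 174*49)/(-594157) = (3970544/3 + 8526)*(-1/594157) = (3996122/3)*(-1/594157) = -3996122/1782471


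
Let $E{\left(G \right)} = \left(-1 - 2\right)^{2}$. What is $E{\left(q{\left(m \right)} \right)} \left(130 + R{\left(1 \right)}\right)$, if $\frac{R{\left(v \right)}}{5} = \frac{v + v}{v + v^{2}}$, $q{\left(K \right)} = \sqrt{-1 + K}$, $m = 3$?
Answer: $1215$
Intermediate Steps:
$R{\left(v \right)} = \frac{10 v}{v + v^{2}}$ ($R{\left(v \right)} = 5 \frac{v + v}{v + v^{2}} = 5 \frac{2 v}{v + v^{2}} = \frac{10 v}{v + v^{2}}$)
$E{\left(G \right)} = 9$ ($E{\left(G \right)} = \left(-3\right)^{2} = 9$)
$E{\left(q{\left(m \right)} \right)} \left(130 + R{\left(1 \right)}\right) = 9 \left(130 + \frac{10}{1 + 1}\right) = 9 \left(130 + \frac{10}{2}\right) = 9 \left(130 + 10 \cdot \frac{1}{2}\right) = 9 \left(130 + 5\right) = 9 \cdot 135 = 1215$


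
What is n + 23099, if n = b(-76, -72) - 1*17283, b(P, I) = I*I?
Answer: 11000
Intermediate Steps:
b(P, I) = I²
n = -12099 (n = (-72)² - 1*17283 = 5184 - 17283 = -12099)
n + 23099 = -12099 + 23099 = 11000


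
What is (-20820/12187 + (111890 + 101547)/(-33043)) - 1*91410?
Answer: -36813642809789/402695041 ≈ -91418.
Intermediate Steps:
(-20820/12187 + (111890 + 101547)/(-33043)) - 1*91410 = (-20820*1/12187 + 213437*(-1/33043)) - 91410 = (-20820/12187 - 213437/33043) - 91410 = -3289111979/402695041 - 91410 = -36813642809789/402695041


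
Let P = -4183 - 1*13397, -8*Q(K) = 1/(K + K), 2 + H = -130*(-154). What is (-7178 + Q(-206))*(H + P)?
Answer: -28839939453/1648 ≈ -1.7500e+7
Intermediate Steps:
H = 20018 (H = -2 - 130*(-154) = -2 + 20020 = 20018)
Q(K) = -1/(16*K) (Q(K) = -1/(8*(K + K)) = -1/(2*K)/8 = -1/(16*K))
P = -17580 (P = -4183 - 13397 = -17580)
(-7178 + Q(-206))*(H + P) = (-7178 - 1/16/(-206))*(20018 - 17580) = (-7178 - 1/16*(-1/206))*2438 = (-7178 + 1/3296)*2438 = -23658687/3296*2438 = -28839939453/1648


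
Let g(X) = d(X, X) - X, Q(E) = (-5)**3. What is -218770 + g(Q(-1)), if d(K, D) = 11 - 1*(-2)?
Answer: -218632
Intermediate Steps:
d(K, D) = 13 (d(K, D) = 11 + 2 = 13)
Q(E) = -125
g(X) = 13 - X
-218770 + g(Q(-1)) = -218770 + (13 - 1*(-125)) = -218770 + (13 + 125) = -218770 + 138 = -218632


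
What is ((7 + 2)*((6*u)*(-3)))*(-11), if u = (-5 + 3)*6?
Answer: -21384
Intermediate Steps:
u = -12 (u = -2*6 = -12)
((7 + 2)*((6*u)*(-3)))*(-11) = ((7 + 2)*((6*(-12))*(-3)))*(-11) = (9*(-72*(-3)))*(-11) = (9*216)*(-11) = 1944*(-11) = -21384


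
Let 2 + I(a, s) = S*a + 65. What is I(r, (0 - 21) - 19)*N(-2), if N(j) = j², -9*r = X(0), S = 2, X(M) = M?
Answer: 252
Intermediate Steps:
r = 0 (r = -⅑*0 = 0)
I(a, s) = 63 + 2*a (I(a, s) = -2 + (2*a + 65) = -2 + (65 + 2*a) = 63 + 2*a)
I(r, (0 - 21) - 19)*N(-2) = (63 + 2*0)*(-2)² = (63 + 0)*4 = 63*4 = 252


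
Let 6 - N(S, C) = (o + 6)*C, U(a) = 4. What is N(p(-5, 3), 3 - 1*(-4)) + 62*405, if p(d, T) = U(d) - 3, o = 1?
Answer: 25067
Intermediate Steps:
p(d, T) = 1 (p(d, T) = 4 - 3 = 1)
N(S, C) = 6 - 7*C (N(S, C) = 6 - (1 + 6)*C = 6 - 7*C)
N(p(-5, 3), 3 - 1*(-4)) + 62*405 = (6 - 7*(3 - 1*(-4))) + 62*405 = (6 - 7*(3 + 4)) + 25110 = (6 - 7*7) + 25110 = (6 - 49) + 25110 = -43 + 25110 = 25067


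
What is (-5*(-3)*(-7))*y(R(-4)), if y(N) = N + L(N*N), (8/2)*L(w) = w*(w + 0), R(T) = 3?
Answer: -9765/4 ≈ -2441.3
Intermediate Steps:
L(w) = w²/4 (L(w) = (w*(w + 0))/4 = (w*w)/4 = w²/4)
y(N) = N + N⁴/4 (y(N) = N + (N*N)²/4 = N + (N²)²/4 = N + N⁴/4)
(-5*(-3)*(-7))*y(R(-4)) = (-5*(-3)*(-7))*(3 + (¼)*3⁴) = (15*(-7))*(3 + (¼)*81) = -105*(3 + 81/4) = -105*93/4 = -9765/4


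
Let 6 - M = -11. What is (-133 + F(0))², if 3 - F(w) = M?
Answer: 21609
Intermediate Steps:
M = 17 (M = 6 - 1*(-11) = 6 + 11 = 17)
F(w) = -14 (F(w) = 3 - 1*17 = 3 - 17 = -14)
(-133 + F(0))² = (-133 - 14)² = (-147)² = 21609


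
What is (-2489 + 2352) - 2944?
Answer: -3081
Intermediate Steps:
(-2489 + 2352) - 2944 = -137 - 2944 = -3081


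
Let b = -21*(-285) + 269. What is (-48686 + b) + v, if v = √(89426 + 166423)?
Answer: -42432 + √255849 ≈ -41926.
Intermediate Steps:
v = √255849 ≈ 505.81
b = 6254 (b = 5985 + 269 = 6254)
(-48686 + b) + v = (-48686 + 6254) + √255849 = -42432 + √255849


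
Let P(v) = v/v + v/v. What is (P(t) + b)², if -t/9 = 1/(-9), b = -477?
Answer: 225625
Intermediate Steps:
t = 1 (t = -9/(-9) = -9*(-⅑) = 1)
P(v) = 2 (P(v) = 1 + 1 = 2)
(P(t) + b)² = (2 - 477)² = (-475)² = 225625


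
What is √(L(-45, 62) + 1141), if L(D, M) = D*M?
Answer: I*√1649 ≈ 40.608*I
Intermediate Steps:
√(L(-45, 62) + 1141) = √(-45*62 + 1141) = √(-2790 + 1141) = √(-1649) = I*√1649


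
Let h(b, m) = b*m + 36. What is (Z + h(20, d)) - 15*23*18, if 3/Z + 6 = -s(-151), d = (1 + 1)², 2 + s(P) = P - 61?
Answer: -1267549/208 ≈ -6094.0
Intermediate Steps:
s(P) = -63 + P (s(P) = -2 + (P - 61) = -2 + (-61 + P) = -63 + P)
d = 4 (d = 2² = 4)
h(b, m) = 36 + b*m
Z = 3/208 (Z = 3/(-6 - (-63 - 151)) = 3/(-6 - 1*(-214)) = 3/(-6 + 214) = 3/208 ≈ 0.014423)
(Z + h(20, d)) - 15*23*18 = (3/208 + (36 + 20*4)) - 15*23*18 = (3/208 + (36 + 80)) - 345*18 = (3/208 + 116) - 6210 = 24131/208 - 6210 = -1267549/208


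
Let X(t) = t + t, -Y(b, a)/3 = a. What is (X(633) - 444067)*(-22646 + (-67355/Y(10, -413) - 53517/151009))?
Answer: 1880712025268549504/187100151 ≈ 1.0052e+10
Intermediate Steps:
Y(b, a) = -3*a
X(t) = 2*t
(X(633) - 444067)*(-22646 + (-67355/Y(10, -413) - 53517/151009)) = (2*633 - 444067)*(-22646 + (-67355/((-3*(-413))) - 53517/151009)) = (1266 - 444067)*(-22646 + (-67355/1239 - 53517*1/151009)) = -442801*(-22646 + (-67355*1/1239 - 53517/151009)) = -442801*(-22646 + (-67355/1239 - 53517/151009)) = -442801*(-22646 - 10237518758/187100151) = -442801*(-4247307538304/187100151) = 1880712025268549504/187100151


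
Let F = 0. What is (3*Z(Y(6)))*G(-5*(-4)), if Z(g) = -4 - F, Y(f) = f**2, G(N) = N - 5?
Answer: -180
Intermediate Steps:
G(N) = -5 + N
Z(g) = -4 (Z(g) = -4 - 1*0 = -4 + 0 = -4)
(3*Z(Y(6)))*G(-5*(-4)) = (3*(-4))*(-5 - 5*(-4)) = -12*(-5 + 20) = -12*15 = -180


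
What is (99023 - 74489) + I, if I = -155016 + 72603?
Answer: -57879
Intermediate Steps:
I = -82413
(99023 - 74489) + I = (99023 - 74489) - 82413 = 24534 - 82413 = -57879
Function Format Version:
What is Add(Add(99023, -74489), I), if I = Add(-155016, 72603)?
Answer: -57879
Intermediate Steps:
I = -82413
Add(Add(99023, -74489), I) = Add(Add(99023, -74489), -82413) = Add(24534, -82413) = -57879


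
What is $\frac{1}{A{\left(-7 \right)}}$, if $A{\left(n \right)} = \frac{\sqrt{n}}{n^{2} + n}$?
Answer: $- 6 i \sqrt{7} \approx - 15.875 i$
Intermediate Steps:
$A{\left(n \right)} = \frac{\sqrt{n}}{n + n^{2}}$
$\frac{1}{A{\left(-7 \right)}} = \frac{1}{\frac{1}{\sqrt{-7}} \frac{1}{1 - 7}} = \frac{1}{- \frac{i \sqrt{7}}{7} \frac{1}{-6}} = \frac{1}{- \frac{i \sqrt{7}}{7} \left(- \frac{1}{6}\right)} = \frac{1}{\frac{1}{42} i \sqrt{7}} = - 6 i \sqrt{7}$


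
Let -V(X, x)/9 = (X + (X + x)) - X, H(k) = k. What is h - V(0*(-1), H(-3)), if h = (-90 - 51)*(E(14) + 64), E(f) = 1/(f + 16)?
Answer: -90557/10 ≈ -9055.7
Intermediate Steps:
E(f) = 1/(16 + f)
h = -90287/10 (h = (-90 - 51)*(1/(16 + 14) + 64) = -141*(1/30 + 64) = -141*1921/30 = -90287/10 ≈ -9028.7)
V(X, x) = -9*X - 9*x (V(X, x) = -9*((X + (X + x)) - X) = -9*((x + 2*X) - X) = -9*(X + x) = -9*X - 9*x)
h - V(0*(-1), H(-3)) = -90287/10 - (-0*(-1) - 9*(-3)) = -90287/10 - (-9*0 + 27) = -90287/10 - (0 + 27) = -90287/10 - 1*27 = -90287/10 - 27 = -90557/10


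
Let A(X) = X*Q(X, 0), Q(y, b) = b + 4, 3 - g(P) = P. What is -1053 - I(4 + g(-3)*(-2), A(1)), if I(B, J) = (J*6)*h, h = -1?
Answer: -1029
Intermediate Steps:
g(P) = 3 - P
Q(y, b) = 4 + b
A(X) = 4*X (A(X) = X*(4 + 0) = X*4 = 4*X)
I(B, J) = -6*J (I(B, J) = (J*6)*(-1) = (6*J)*(-1) = -6*J)
-1053 - I(4 + g(-3)*(-2), A(1)) = -1053 - (-6)*4*1 = -1053 - (-6)*4 = -1053 - 1*(-24) = -1053 + 24 = -1029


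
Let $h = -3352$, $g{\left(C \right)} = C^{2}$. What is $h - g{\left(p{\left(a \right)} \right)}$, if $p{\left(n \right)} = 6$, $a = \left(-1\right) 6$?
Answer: $-3388$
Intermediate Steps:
$a = -6$
$h - g{\left(p{\left(a \right)} \right)} = -3352 - 6^{2} = -3352 - 36 = -3388$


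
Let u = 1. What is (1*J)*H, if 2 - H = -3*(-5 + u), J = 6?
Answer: -60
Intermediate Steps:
H = -10 (H = 2 - (-3)*(-5 + 1) = 2 - (-3)*(-4) = 2 - 1*12 = 2 - 12 = -10)
(1*J)*H = (1*6)*(-10) = 6*(-10) = -60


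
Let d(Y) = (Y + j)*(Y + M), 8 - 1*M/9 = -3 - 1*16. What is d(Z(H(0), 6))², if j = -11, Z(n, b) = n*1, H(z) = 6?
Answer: 1550025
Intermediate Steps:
Z(n, b) = n
M = 243 (M = 72 - 9*(-3 - 1*16) = 72 - 9*(-3 - 16) = 72 - 9*(-19) = 72 + 171 = 243)
d(Y) = (-11 + Y)*(243 + Y) (d(Y) = (Y - 11)*(Y + 243) = (-11 + Y)*(243 + Y))
d(Z(H(0), 6))² = (-2673 + 6² + 232*6)² = (-2673 + 36 + 1392)² = (-1245)² = 1550025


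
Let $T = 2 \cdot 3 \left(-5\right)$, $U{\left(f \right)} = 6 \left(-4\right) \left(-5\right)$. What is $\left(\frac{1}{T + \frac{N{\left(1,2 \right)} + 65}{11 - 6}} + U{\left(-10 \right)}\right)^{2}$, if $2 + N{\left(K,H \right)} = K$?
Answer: $\frac{106399225}{7396} \approx 14386.0$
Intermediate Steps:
$N{\left(K,H \right)} = -2 + K$
$U{\left(f \right)} = 120$ ($U{\left(f \right)} = \left(-24\right) \left(-5\right) = 120$)
$T = -30$ ($T = 6 \left(-5\right) = -30$)
$\left(\frac{1}{T + \frac{N{\left(1,2 \right)} + 65}{11 - 6}} + U{\left(-10 \right)}\right)^{2} = \left(\frac{1}{-30 + \frac{\left(-2 + 1\right) + 65}{11 - 6}} + 120\right)^{2} = \left(\frac{1}{-30 + \frac{-1 + 65}{5}} + 120\right)^{2} = \left(\frac{1}{-30 + 64 \cdot \frac{1}{5}} + 120\right)^{2} = \left(\frac{1}{-30 + \frac{64}{5}} + 120\right)^{2} = \left(\frac{1}{- \frac{86}{5}} + 120\right)^{2} = \left(- \frac{5}{86} + 120\right)^{2} = \left(\frac{10315}{86}\right)^{2} = \frac{106399225}{7396}$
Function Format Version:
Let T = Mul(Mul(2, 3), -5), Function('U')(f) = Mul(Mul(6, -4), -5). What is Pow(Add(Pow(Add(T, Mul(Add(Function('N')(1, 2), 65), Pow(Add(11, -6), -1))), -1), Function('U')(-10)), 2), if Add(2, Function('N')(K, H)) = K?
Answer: Rational(106399225, 7396) ≈ 14386.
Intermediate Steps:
Function('N')(K, H) = Add(-2, K)
Function('U')(f) = 120 (Function('U')(f) = Mul(-24, -5) = 120)
T = -30 (T = Mul(6, -5) = -30)
Pow(Add(Pow(Add(T, Mul(Add(Function('N')(1, 2), 65), Pow(Add(11, -6), -1))), -1), Function('U')(-10)), 2) = Pow(Add(Pow(Add(-30, Mul(Add(Add(-2, 1), 65), Pow(Add(11, -6), -1))), -1), 120), 2) = Pow(Add(Pow(Add(-30, Mul(Add(-1, 65), Pow(5, -1))), -1), 120), 2) = Pow(Add(Pow(Add(-30, Mul(64, Rational(1, 5))), -1), 120), 2) = Pow(Add(Pow(Add(-30, Rational(64, 5)), -1), 120), 2) = Pow(Add(Pow(Rational(-86, 5), -1), 120), 2) = Pow(Add(Rational(-5, 86), 120), 2) = Pow(Rational(10315, 86), 2) = Rational(106399225, 7396)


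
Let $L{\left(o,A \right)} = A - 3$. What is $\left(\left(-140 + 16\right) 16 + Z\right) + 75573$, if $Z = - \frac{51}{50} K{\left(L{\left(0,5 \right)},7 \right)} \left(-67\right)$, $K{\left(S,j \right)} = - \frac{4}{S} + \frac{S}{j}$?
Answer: $\frac{12857573}{175} \approx 73472.0$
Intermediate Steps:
$L{\left(o,A \right)} = -3 + A$
$Z = - \frac{20502}{175}$ ($Z = - \frac{51}{50} \left(- \frac{4}{-3 + 5} + \frac{-3 + 5}{7}\right) \left(-67\right) = \left(-51\right) \frac{1}{50} \left(- \frac{4}{2} + 2 \cdot \frac{1}{7}\right) \left(-67\right) = - \frac{51 \left(\left(-4\right) \frac{1}{2} + \frac{2}{7}\right)}{50} \left(-67\right) = - \frac{51 \left(-2 + \frac{2}{7}\right)}{50} \left(-67\right) = \left(- \frac{51}{50}\right) \left(- \frac{12}{7}\right) \left(-67\right) = \frac{306}{175} \left(-67\right) = - \frac{20502}{175} \approx -117.15$)
$\left(\left(-140 + 16\right) 16 + Z\right) + 75573 = \left(\left(-140 + 16\right) 16 - \frac{20502}{175}\right) + 75573 = \left(\left(-124\right) 16 - \frac{20502}{175}\right) + 75573 = \left(-1984 - \frac{20502}{175}\right) + 75573 = - \frac{367702}{175} + 75573 = \frac{12857573}{175}$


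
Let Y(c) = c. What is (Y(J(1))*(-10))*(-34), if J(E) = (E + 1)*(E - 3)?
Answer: -1360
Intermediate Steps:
J(E) = (1 + E)*(-3 + E)
(Y(J(1))*(-10))*(-34) = ((-3 + 1² - 2*1)*(-10))*(-34) = ((-3 + 1 - 2)*(-10))*(-34) = -4*(-10)*(-34) = 40*(-34) = -1360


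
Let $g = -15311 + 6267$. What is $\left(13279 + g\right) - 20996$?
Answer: $-16761$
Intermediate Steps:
$g = -9044$
$\left(13279 + g\right) - 20996 = \left(13279 - 9044\right) - 20996 = 4235 - 20996 = -16761$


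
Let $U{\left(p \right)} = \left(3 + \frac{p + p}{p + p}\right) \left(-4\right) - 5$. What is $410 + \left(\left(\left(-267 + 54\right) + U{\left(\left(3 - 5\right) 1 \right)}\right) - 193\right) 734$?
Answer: $-313008$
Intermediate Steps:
$U{\left(p \right)} = -21$ ($U{\left(p \right)} = \left(3 + \frac{2 p}{2 p}\right) \left(-4\right) - 5 = \left(3 + 2 p \frac{1}{2 p}\right) \left(-4\right) - 5 = \left(3 + 1\right) \left(-4\right) - 5 = 4 \left(-4\right) - 5 = -16 - 5 = -21$)
$410 + \left(\left(\left(-267 + 54\right) + U{\left(\left(3 - 5\right) 1 \right)}\right) - 193\right) 734 = 410 + \left(\left(\left(-267 + 54\right) - 21\right) - 193\right) 734 = 410 + \left(\left(-213 - 21\right) - 193\right) 734 = 410 + \left(-234 - 193\right) 734 = 410 - 313418 = -313008$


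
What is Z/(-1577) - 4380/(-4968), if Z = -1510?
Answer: 1200745/652878 ≈ 1.8392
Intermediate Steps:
Z/(-1577) - 4380/(-4968) = -1510/(-1577) - 4380/(-4968) = -1510*(-1/1577) - 4380*(-1/4968) = 1510/1577 + 365/414 = 1200745/652878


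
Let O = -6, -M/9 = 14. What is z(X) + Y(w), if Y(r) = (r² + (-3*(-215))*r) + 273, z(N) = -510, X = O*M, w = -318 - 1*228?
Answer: -54291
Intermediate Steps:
M = -126 (M = -9*14 = -126)
w = -546 (w = -318 - 228 = -546)
X = 756 (X = -6*(-126) = 756)
Y(r) = 273 + r² + 645*r (Y(r) = (r² + 645*r) + 273 = 273 + r² + 645*r)
z(X) + Y(w) = -510 + (273 + (-546)² + 645*(-546)) = -510 + (273 + 298116 - 352170) = -510 - 53781 = -54291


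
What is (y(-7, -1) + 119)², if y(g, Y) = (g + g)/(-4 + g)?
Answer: 1750329/121 ≈ 14466.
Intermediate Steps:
y(g, Y) = 2*g/(-4 + g) (y(g, Y) = (2*g)/(-4 + g) = 2*g/(-4 + g))
(y(-7, -1) + 119)² = (2*(-7)/(-4 - 7) + 119)² = (2*(-7)/(-11) + 119)² = (2*(-7)*(-1/11) + 119)² = (14/11 + 119)² = (1323/11)² = 1750329/121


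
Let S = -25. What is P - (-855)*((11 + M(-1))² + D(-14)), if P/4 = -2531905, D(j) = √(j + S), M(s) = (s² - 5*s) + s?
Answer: -9908740 + 855*I*√39 ≈ -9.9087e+6 + 5339.5*I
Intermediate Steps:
M(s) = s² - 4*s
D(j) = √(-25 + j) (D(j) = √(j - 25) = √(-25 + j))
P = -10127620 (P = 4*(-2531905) = -10127620)
P - (-855)*((11 + M(-1))² + D(-14)) = -10127620 - (-855)*((11 - (-4 - 1))² + √(-25 - 14)) = -10127620 - (-855)*((11 - 1*(-5))² + √(-39)) = -10127620 - (-855)*((11 + 5)² + I*√39) = -10127620 - (-855)*(16² + I*√39) = -10127620 - (-855)*(256 + I*√39) = -10127620 - (-218880 - 855*I*√39) = -10127620 + (218880 + 855*I*√39) = -9908740 + 855*I*√39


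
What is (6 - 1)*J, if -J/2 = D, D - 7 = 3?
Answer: -100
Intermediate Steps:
D = 10 (D = 7 + 3 = 10)
J = -20 (J = -2*10 = -20)
(6 - 1)*J = (6 - 1)*(-20) = 5*(-20) = -100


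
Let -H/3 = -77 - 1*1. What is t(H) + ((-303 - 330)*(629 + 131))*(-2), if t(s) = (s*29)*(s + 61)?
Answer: 2964030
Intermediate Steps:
H = 234 (H = -3*(-77 - 1*1) = -3*(-77 - 1) = -3*(-78) = 234)
t(s) = 29*s*(61 + s) (t(s) = (29*s)*(61 + s) = 29*s*(61 + s))
t(H) + ((-303 - 330)*(629 + 131))*(-2) = 29*234*(61 + 234) + ((-303 - 330)*(629 + 131))*(-2) = 29*234*295 - 633*760*(-2) = 2001870 - 481080*(-2) = 2001870 + 962160 = 2964030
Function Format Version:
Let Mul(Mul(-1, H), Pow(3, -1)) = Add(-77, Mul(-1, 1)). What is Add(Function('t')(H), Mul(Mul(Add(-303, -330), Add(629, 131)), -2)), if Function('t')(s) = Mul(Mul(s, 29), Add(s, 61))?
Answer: 2964030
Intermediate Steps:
H = 234 (H = Mul(-3, Add(-77, Mul(-1, 1))) = Mul(-3, Add(-77, -1)) = Mul(-3, -78) = 234)
Function('t')(s) = Mul(29, s, Add(61, s)) (Function('t')(s) = Mul(Mul(29, s), Add(61, s)) = Mul(29, s, Add(61, s)))
Add(Function('t')(H), Mul(Mul(Add(-303, -330), Add(629, 131)), -2)) = Add(Mul(29, 234, Add(61, 234)), Mul(Mul(Add(-303, -330), Add(629, 131)), -2)) = Add(Mul(29, 234, 295), Mul(Mul(-633, 760), -2)) = Add(2001870, Mul(-481080, -2)) = Add(2001870, 962160) = 2964030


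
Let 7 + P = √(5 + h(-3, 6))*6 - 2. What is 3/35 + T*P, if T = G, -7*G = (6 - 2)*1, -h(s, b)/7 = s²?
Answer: 183/35 - 24*I*√58/7 ≈ 5.2286 - 26.111*I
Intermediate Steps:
h(s, b) = -7*s²
G = -4/7 (G = -(6 - 2)/7 = -4/7 ≈ -0.57143)
P = -9 + 6*I*√58 (P = -7 + (√(5 - 7*(-3)²)*6 - 2) = -7 + (√(5 - 7*9)*6 - 2) = -7 + (√(5 - 63)*6 - 2) = -7 + (√(-58)*6 - 2) = -7 + ((I*√58)*6 - 2) = -7 + (6*I*√58 - 2) = -7 + (-2 + 6*I*√58) = -9 + 6*I*√58 ≈ -9.0 + 45.695*I)
T = -4/7 ≈ -0.57143
3/35 + T*P = 3/35 - 4*(-9 + 6*I*√58)/7 = 3*(1/35) + (36/7 - 24*I*√58/7) = 3/35 + (36/7 - 24*I*√58/7) = 183/35 - 24*I*√58/7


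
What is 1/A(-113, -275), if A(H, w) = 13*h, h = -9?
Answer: -1/117 ≈ -0.0085470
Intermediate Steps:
A(H, w) = -117 (A(H, w) = 13*(-9) = -117)
1/A(-113, -275) = 1/(-117) = -1/117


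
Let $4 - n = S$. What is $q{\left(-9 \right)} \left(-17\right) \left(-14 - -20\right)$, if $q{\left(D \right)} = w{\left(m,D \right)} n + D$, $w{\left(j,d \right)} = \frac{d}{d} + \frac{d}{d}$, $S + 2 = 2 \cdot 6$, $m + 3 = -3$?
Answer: $2142$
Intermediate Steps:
$m = -6$ ($m = -3 - 3 = -6$)
$S = 10$ ($S = -2 + 2 \cdot 6 = -2 + 12 = 10$)
$n = -6$ ($n = 4 - 10 = -6$)
$w{\left(j,d \right)} = 2$ ($w{\left(j,d \right)} = 1 + 1 = 2$)
$q{\left(D \right)} = -12 + D$ ($q{\left(D \right)} = 2 \left(-6\right) + D = -12 + D$)
$q{\left(-9 \right)} \left(-17\right) \left(-14 - -20\right) = \left(-12 - 9\right) \left(-17\right) \left(-14 - -20\right) = \left(-21\right) \left(-17\right) \left(-14 + 20\right) = 357 \cdot 6 = 2142$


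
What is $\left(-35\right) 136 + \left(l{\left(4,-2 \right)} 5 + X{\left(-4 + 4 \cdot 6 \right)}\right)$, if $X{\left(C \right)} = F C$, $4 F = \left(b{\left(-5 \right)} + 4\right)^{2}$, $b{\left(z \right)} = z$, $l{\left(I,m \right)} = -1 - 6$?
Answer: $-4790$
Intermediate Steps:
$l{\left(I,m \right)} = -7$ ($l{\left(I,m \right)} = -1 - 6 = -7$)
$F = \frac{1}{4}$ ($F = \frac{\left(-5 + 4\right)^{2}}{4} = \frac{\left(-1\right)^{2}}{4} = \frac{1}{4} \cdot 1 = \frac{1}{4} \approx 0.25$)
$X{\left(C \right)} = \frac{C}{4}$
$\left(-35\right) 136 + \left(l{\left(4,-2 \right)} 5 + X{\left(-4 + 4 \cdot 6 \right)}\right) = \left(-35\right) 136 + \left(\left(-7\right) 5 + \frac{-4 + 4 \cdot 6}{4}\right) = -4760 - \left(35 - \frac{-4 + 24}{4}\right) = -4760 + \left(-35 + \frac{1}{4} \cdot 20\right) = -4760 + \left(-35 + 5\right) = -4760 - 30 = -4790$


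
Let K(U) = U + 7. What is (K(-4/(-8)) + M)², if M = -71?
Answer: 16129/4 ≈ 4032.3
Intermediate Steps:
K(U) = 7 + U
(K(-4/(-8)) + M)² = ((7 - 4/(-8)) - 71)² = ((7 - 4*(-⅛)) - 71)² = ((7 + ½) - 71)² = (15/2 - 71)² = (-127/2)² = 16129/4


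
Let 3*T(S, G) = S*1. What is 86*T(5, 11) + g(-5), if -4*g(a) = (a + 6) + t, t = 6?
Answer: 1699/12 ≈ 141.58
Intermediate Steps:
g(a) = -3 - a/4 (g(a) = -((a + 6) + 6)/4 = -((6 + a) + 6)/4 = -(12 + a)/4 = -3 - a/4)
T(S, G) = S/3 (T(S, G) = (S*1)/3 = S/3)
86*T(5, 11) + g(-5) = 86*((1/3)*5) + (-3 - 1/4*(-5)) = 86*(5/3) + (-3 + 5/4) = 430/3 - 7/4 = 1699/12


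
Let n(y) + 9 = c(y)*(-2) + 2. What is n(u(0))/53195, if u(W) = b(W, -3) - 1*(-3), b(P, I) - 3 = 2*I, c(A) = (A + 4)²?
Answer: -39/53195 ≈ -0.00073315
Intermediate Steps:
c(A) = (4 + A)²
b(P, I) = 3 + 2*I
u(W) = 0 (u(W) = (3 + 2*(-3)) - 1*(-3) = (3 - 6) + 3 = -3 + 3 = 0)
n(y) = -7 - 2*(4 + y)² (n(y) = -9 + ((4 + y)²*(-2) + 2) = -9 + (-2*(4 + y)² + 2) = -9 + (2 - 2*(4 + y)²) = -7 - 2*(4 + y)²)
n(u(0))/53195 = (-7 - 2*(4 + 0)²)/53195 = (-7 - 2*4²)*(1/53195) = (-7 - 2*16)*(1/53195) = (-7 - 32)*(1/53195) = -39*1/53195 = -39/53195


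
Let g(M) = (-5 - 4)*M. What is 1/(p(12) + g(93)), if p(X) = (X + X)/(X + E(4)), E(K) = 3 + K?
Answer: -19/15879 ≈ -0.0011965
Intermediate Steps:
g(M) = -9*M
p(X) = 2*X/(7 + X) (p(X) = (X + X)/(X + (3 + 4)) = (2*X)/(X + 7) = (2*X)/(7 + X) = 2*X/(7 + X))
1/(p(12) + g(93)) = 1/(2*12/(7 + 12) - 9*93) = 1/(2*12/19 - 837) = 1/(2*12*(1/19) - 837) = 1/(24/19 - 837) = 1/(-15879/19) = -19/15879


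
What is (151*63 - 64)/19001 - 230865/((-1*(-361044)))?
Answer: -325053703/2286732348 ≈ -0.14215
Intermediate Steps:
(151*63 - 64)/19001 - 230865/((-1*(-361044))) = (9513 - 64)*(1/19001) - 230865/361044 = 9449*(1/19001) - 230865*1/361044 = 9449/19001 - 76955/120348 = -325053703/2286732348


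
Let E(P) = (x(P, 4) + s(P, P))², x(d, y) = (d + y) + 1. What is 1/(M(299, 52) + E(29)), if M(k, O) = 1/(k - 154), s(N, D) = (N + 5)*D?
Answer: 145/150858001 ≈ 9.6117e-7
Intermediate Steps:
x(d, y) = 1 + d + y
s(N, D) = D*(5 + N) (s(N, D) = (5 + N)*D = D*(5 + N))
M(k, O) = 1/(-154 + k)
E(P) = (5 + P + P*(5 + P))² (E(P) = ((1 + P + 4) + P*(5 + P))² = ((5 + P) + P*(5 + P))² = (5 + P + P*(5 + P))²)
1/(M(299, 52) + E(29)) = 1/(1/(-154 + 299) + (5 + 29 + 29*(5 + 29))²) = 1/(1/145 + (5 + 29 + 29*34)²) = 1/(1/145 + (5 + 29 + 986)²) = 1/(1/145 + 1020²) = 1/(1/145 + 1040400) = 1/(150858001/145) = 145/150858001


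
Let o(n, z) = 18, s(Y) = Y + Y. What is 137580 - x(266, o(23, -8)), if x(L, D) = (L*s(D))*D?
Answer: -34788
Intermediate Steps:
s(Y) = 2*Y
x(L, D) = 2*L*D**2 (x(L, D) = (L*(2*D))*D = (2*D*L)*D = 2*L*D**2)
137580 - x(266, o(23, -8)) = 137580 - 2*266*18**2 = 137580 - 2*266*324 = 137580 - 1*172368 = 137580 - 172368 = -34788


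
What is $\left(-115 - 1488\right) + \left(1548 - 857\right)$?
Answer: $-912$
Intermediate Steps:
$\left(-115 - 1488\right) + \left(1548 - 857\right) = -1603 + 691 = -912$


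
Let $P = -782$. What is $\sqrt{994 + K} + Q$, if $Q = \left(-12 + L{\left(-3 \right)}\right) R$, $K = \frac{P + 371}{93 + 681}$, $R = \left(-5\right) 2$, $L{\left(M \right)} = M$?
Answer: $150 + \frac{\sqrt{66129270}}{258} \approx 181.52$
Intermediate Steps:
$R = -10$
$K = - \frac{137}{258}$ ($K = \frac{-782 + 371}{93 + 681} = - \frac{411}{774} = \left(-411\right) \frac{1}{774} = - \frac{137}{258} \approx -0.53101$)
$Q = 150$ ($Q = \left(-12 - 3\right) \left(-10\right) = \left(-15\right) \left(-10\right) = 150$)
$\sqrt{994 + K} + Q = \sqrt{994 - \frac{137}{258}} + 150 = \sqrt{\frac{256315}{258}} + 150 = \frac{\sqrt{66129270}}{258} + 150 = 150 + \frac{\sqrt{66129270}}{258}$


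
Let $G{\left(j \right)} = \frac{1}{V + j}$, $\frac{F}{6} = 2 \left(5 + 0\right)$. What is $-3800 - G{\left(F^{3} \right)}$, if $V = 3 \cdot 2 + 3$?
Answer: $- \frac{820834201}{216009} \approx -3800.0$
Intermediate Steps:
$V = 9$ ($V = 6 + 3 = 9$)
$F = 60$ ($F = 6 \cdot 2 \left(5 + 0\right) = 6 \cdot 2 \cdot 5 = 6 \cdot 10 = 60$)
$G{\left(j \right)} = \frac{1}{9 + j}$
$-3800 - G{\left(F^{3} \right)} = -3800 - \frac{1}{9 + 60^{3}} = -3800 - \frac{1}{9 + 216000} = -3800 - \frac{1}{216009} = - \frac{820834201}{216009}$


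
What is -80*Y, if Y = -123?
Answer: 9840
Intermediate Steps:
-80*Y = -80*(-123) = 9840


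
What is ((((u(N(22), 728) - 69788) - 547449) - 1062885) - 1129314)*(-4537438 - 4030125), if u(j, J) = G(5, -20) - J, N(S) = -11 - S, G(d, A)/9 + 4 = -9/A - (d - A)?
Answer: 481569170912897/20 ≈ 2.4078e+13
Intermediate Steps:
G(d, A) = -36 - 81/A - 9*d + 9*A (G(d, A) = -36 + 9*(-9/A - (d - A)) = -36 + 9*(-9/A + (A - d)) = -36 + 9*(A - d - 9/A) = -36 + (-81/A - 9*d + 9*A) = -36 - 81/A - 9*d + 9*A)
u(j, J) = -5139/20 - J (u(j, J) = (-36 - 81/(-20) - 9*5 + 9*(-20)) - J = (-36 - 81*(-1/20) - 45 - 180) - J = (-36 + 81/20 - 45 - 180) - J = -5139/20 - J)
((((u(N(22), 728) - 69788) - 547449) - 1062885) - 1129314)*(-4537438 - 4030125) = (((((-5139/20 - 1*728) - 69788) - 547449) - 1062885) - 1129314)*(-4537438 - 4030125) = (((((-5139/20 - 728) - 69788) - 547449) - 1062885) - 1129314)*(-8567563) = ((((-19699/20 - 69788) - 547449) - 1062885) - 1129314)*(-8567563) = (((-1415459/20 - 547449) - 1062885) - 1129314)*(-8567563) = ((-12364439/20 - 1062885) - 1129314)*(-8567563) = (-33622139/20 - 1129314)*(-8567563) = -56208419/20*(-8567563) = 481569170912897/20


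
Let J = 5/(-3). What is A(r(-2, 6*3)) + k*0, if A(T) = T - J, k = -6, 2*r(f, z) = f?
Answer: 2/3 ≈ 0.66667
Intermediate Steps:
r(f, z) = f/2
J = -5/3 (J = 5*(-1/3) = -5/3 ≈ -1.6667)
A(T) = 5/3 + T (A(T) = T - 1*(-5/3) = T + 5/3 = 5/3 + T)
A(r(-2, 6*3)) + k*0 = (5/3 + (1/2)*(-2)) - 6*0 = (5/3 - 1) + 0 = 2/3 + 0 = 2/3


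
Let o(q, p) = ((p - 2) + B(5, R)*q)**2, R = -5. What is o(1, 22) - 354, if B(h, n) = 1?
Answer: 87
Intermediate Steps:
o(q, p) = (-2 + p + q)**2 (o(q, p) = ((p - 2) + 1*q)**2 = ((-2 + p) + q)**2 = (-2 + p + q)**2)
o(1, 22) - 354 = (-2 + 22 + 1)**2 - 354 = 21**2 - 354 = 441 - 354 = 87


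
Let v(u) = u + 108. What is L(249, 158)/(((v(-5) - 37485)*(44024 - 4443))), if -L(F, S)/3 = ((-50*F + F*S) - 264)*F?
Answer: 9945558/739808471 ≈ 0.013443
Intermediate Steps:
v(u) = 108 + u
L(F, S) = -3*F*(-264 - 50*F + F*S) (L(F, S) = -3*((-50*F + F*S) - 264)*F = -3*(-264 - 50*F + F*S)*F = -3*F*(-264 - 50*F + F*S))
L(249, 158)/(((v(-5) - 37485)*(44024 - 4443))) = (3*249*(264 + 50*249 - 1*249*158))/((((108 - 5) - 37485)*(44024 - 4443))) = (3*249*(264 + 12450 - 39342))/(((103 - 37485)*39581)) = (3*249*(-26628))/((-37382*39581)) = -19891116/(-1479616942) = -19891116*(-1/1479616942) = 9945558/739808471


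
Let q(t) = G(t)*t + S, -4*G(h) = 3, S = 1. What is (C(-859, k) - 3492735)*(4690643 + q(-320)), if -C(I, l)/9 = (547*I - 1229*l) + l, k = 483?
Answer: 28493545846392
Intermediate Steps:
G(h) = -3/4 (G(h) = -1/4*3 = -3/4)
q(t) = 1 - 3*t/4 (q(t) = -3*t/4 + 1 = 1 - 3*t/4)
C(I, l) = -4923*I + 11052*l (C(I, l) = -9*((547*I - 1229*l) + l) = -9*((-1229*l + 547*I) + l) = -9*(-1228*l + 547*I) = -4923*I + 11052*l)
(C(-859, k) - 3492735)*(4690643 + q(-320)) = ((-4923*(-859) + 11052*483) - 3492735)*(4690643 + (1 - 3/4*(-320))) = ((4228857 + 5338116) - 3492735)*(4690643 + (1 + 240)) = (9566973 - 3492735)*(4690643 + 241) = 6074238*4690884 = 28493545846392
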